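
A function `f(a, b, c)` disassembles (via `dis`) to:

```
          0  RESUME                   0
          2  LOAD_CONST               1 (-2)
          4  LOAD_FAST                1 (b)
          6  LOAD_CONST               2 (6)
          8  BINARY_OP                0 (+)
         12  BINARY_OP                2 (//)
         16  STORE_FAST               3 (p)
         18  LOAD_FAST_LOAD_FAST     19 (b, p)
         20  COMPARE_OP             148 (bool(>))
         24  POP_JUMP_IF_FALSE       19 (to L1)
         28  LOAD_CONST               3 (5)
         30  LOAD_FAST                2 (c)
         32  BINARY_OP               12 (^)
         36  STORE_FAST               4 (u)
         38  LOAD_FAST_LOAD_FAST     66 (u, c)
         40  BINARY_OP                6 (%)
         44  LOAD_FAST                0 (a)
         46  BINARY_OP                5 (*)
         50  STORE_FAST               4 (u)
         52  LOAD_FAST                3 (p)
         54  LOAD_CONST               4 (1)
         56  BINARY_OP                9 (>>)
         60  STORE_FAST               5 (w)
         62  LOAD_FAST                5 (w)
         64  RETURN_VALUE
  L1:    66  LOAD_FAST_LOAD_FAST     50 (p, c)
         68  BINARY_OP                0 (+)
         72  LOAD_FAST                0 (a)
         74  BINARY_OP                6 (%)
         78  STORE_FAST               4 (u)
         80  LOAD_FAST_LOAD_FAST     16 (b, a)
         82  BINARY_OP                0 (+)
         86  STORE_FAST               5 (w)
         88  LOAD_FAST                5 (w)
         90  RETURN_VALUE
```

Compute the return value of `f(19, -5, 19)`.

14

LOAD_CONST → push -2. Stack: [-2]
LOAD_FAST b → push -5. Stack: [-2, -5]
LOAD_CONST → push 6. Stack: [-2, -5, 6]
BINARY_OP + → -5 + 6 = 1. Stack: [-2, 1]
BINARY_OP // → -2 // 1 = -2. Stack: [-2]
STORE_FAST p → p=-2. Stack: []
LOAD_FAST_LOAD_FAST b,p → push -5,-2. Stack: [-5, -2]
COMPARE_OP bool(>) → -5 vs -2 = False. Stack: [False]
POP_JUMP_IF_FALSE → pop False; jump. Stack: []
LOAD_FAST_LOAD_FAST p,c → push -2,19. Stack: [-2, 19]
BINARY_OP + → -2 + 19 = 17. Stack: [17]
LOAD_FAST a → push 19. Stack: [17, 19]
BINARY_OP % → 17 % 19 = 17. Stack: [17]
STORE_FAST u → u=17. Stack: []
LOAD_FAST_LOAD_FAST b,a → push -5,19. Stack: [-5, 19]
BINARY_OP + → -5 + 19 = 14. Stack: [14]
STORE_FAST w → w=14. Stack: []
LOAD_FAST w → push 14. Stack: [14]
RETURN_VALUE → return 14.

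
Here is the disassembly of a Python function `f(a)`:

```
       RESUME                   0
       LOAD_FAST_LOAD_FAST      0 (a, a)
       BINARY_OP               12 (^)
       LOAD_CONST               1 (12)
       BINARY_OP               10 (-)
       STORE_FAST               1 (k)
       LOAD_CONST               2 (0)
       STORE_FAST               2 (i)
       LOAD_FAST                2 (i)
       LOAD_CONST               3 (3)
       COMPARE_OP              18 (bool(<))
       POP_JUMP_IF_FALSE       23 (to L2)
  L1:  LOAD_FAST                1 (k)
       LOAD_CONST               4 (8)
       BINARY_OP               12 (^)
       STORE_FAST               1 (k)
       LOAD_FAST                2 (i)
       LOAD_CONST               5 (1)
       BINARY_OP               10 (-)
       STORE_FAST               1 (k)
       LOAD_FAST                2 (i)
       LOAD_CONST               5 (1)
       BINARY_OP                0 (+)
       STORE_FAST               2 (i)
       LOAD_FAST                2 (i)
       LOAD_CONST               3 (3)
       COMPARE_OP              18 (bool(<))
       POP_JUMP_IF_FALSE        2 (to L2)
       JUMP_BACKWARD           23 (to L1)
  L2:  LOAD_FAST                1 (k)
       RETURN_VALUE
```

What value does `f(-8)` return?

1

LOAD_FAST_LOAD_FAST a,a → push -8,-8. Stack: [-8, -8]
BINARY_OP ^ → -8 ^ -8 = 0. Stack: [0]
LOAD_CONST → push 12. Stack: [0, 12]
BINARY_OP - → 0 - 12 = -12. Stack: [-12]
STORE_FAST k → k=-12. Stack: []
LOAD_CONST → push 0. Stack: [0]
STORE_FAST i → i=0. Stack: []
LOAD_FAST i → push 0. Stack: [0]
LOAD_CONST → push 3. Stack: [0, 3]
COMPARE_OP bool(<) → 0 vs 3 = True. Stack: [True]
POP_JUMP_IF_FALSE → pop True; no jump. Stack: []
LOAD_FAST k → push -12. Stack: [-12]
LOAD_CONST → push 8. Stack: [-12, 8]
BINARY_OP ^ → -12 ^ 8 = -4. Stack: [-4]
STORE_FAST k → k=-4. Stack: []
LOAD_FAST i → push 0. Stack: [0]
LOAD_CONST → push 1. Stack: [0, 1]
BINARY_OP - → 0 - 1 = -1. Stack: [-1]
STORE_FAST k → k=-1. Stack: []
LOAD_FAST i → push 0. Stack: [0]
LOAD_CONST → push 1. Stack: [0, 1]
BINARY_OP + → 0 + 1 = 1. Stack: [1]
STORE_FAST i → i=1. Stack: []
LOAD_FAST i → push 1. Stack: [1]
LOAD_CONST → push 3. Stack: [1, 3]
COMPARE_OP bool(<) → 1 vs 3 = True. Stack: [True]
POP_JUMP_IF_FALSE → pop True; no jump. Stack: []
LOAD_FAST k → push -1. Stack: [-1]
LOAD_CONST → push 8. Stack: [-1, 8]
BINARY_OP ^ → -1 ^ 8 = -9. Stack: [-9]
STORE_FAST k → k=-9. Stack: []
LOAD_FAST i → push 1. Stack: [1]
LOAD_CONST → push 1. Stack: [1, 1]
BINARY_OP - → 1 - 1 = 0. Stack: [0]
STORE_FAST k → k=0. Stack: []
LOAD_FAST i → push 1. Stack: [1]
LOAD_CONST → push 1. Stack: [1, 1]
BINARY_OP + → 1 + 1 = 2. Stack: [2]
STORE_FAST i → i=2. Stack: []
LOAD_FAST i → push 2. Stack: [2]
LOAD_CONST → push 3. Stack: [2, 3]
COMPARE_OP bool(<) → 2 vs 3 = True. Stack: [True]
POP_JUMP_IF_FALSE → pop True; no jump. Stack: []
LOAD_FAST k → push 0. Stack: [0]
LOAD_CONST → push 8. Stack: [0, 8]
BINARY_OP ^ → 0 ^ 8 = 8. Stack: [8]
STORE_FAST k → k=8. Stack: []
LOAD_FAST i → push 2. Stack: [2]
LOAD_CONST → push 1. Stack: [2, 1]
BINARY_OP - → 2 - 1 = 1. Stack: [1]
STORE_FAST k → k=1. Stack: []
LOAD_FAST i → push 2. Stack: [2]
LOAD_CONST → push 1. Stack: [2, 1]
BINARY_OP + → 2 + 1 = 3. Stack: [3]
STORE_FAST i → i=3. Stack: []
LOAD_FAST i → push 3. Stack: [3]
LOAD_CONST → push 3. Stack: [3, 3]
COMPARE_OP bool(<) → 3 vs 3 = False. Stack: [False]
POP_JUMP_IF_FALSE → pop False; jump. Stack: []
LOAD_FAST k → push 1. Stack: [1]
RETURN_VALUE → return 1.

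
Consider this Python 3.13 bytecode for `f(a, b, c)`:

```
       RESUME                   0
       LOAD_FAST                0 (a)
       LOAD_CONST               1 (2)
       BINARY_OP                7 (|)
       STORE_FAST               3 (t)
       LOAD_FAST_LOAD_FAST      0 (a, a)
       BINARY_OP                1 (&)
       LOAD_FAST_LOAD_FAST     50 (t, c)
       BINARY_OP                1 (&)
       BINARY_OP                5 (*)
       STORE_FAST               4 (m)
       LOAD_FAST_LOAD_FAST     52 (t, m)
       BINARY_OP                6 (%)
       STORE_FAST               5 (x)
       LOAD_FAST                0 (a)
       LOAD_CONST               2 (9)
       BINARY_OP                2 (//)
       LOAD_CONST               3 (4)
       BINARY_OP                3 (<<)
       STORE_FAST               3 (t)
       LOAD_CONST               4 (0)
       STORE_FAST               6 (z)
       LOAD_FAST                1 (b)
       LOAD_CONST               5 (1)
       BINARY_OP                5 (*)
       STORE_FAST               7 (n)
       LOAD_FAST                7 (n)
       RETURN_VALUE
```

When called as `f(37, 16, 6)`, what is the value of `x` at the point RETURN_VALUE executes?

LOAD_FAST a → push 37. Stack: [37]
LOAD_CONST → push 2. Stack: [37, 2]
BINARY_OP | → 37 | 2 = 39. Stack: [39]
STORE_FAST t → t=39. Stack: []
LOAD_FAST_LOAD_FAST a,a → push 37,37. Stack: [37, 37]
BINARY_OP & → 37 & 37 = 37. Stack: [37]
LOAD_FAST_LOAD_FAST t,c → push 39,6. Stack: [37, 39, 6]
BINARY_OP & → 39 & 6 = 6. Stack: [37, 6]
BINARY_OP * → 37 * 6 = 222. Stack: [222]
STORE_FAST m → m=222. Stack: []
LOAD_FAST_LOAD_FAST t,m → push 39,222. Stack: [39, 222]
BINARY_OP % → 39 % 222 = 39. Stack: [39]
STORE_FAST x → x=39. Stack: []
LOAD_FAST a → push 37. Stack: [37]
LOAD_CONST → push 9. Stack: [37, 9]
BINARY_OP // → 37 // 9 = 4. Stack: [4]
LOAD_CONST → push 4. Stack: [4, 4]
BINARY_OP << → 4 << 4 = 64. Stack: [64]
STORE_FAST t → t=64. Stack: []
LOAD_CONST → push 0. Stack: [0]
STORE_FAST z → z=0. Stack: []
LOAD_FAST b → push 16. Stack: [16]
LOAD_CONST → push 1. Stack: [16, 1]
BINARY_OP * → 16 * 1 = 16. Stack: [16]
STORE_FAST n → n=16. Stack: []
LOAD_FAST n → push 16. Stack: [16]
RETURN_VALUE → return 16.

39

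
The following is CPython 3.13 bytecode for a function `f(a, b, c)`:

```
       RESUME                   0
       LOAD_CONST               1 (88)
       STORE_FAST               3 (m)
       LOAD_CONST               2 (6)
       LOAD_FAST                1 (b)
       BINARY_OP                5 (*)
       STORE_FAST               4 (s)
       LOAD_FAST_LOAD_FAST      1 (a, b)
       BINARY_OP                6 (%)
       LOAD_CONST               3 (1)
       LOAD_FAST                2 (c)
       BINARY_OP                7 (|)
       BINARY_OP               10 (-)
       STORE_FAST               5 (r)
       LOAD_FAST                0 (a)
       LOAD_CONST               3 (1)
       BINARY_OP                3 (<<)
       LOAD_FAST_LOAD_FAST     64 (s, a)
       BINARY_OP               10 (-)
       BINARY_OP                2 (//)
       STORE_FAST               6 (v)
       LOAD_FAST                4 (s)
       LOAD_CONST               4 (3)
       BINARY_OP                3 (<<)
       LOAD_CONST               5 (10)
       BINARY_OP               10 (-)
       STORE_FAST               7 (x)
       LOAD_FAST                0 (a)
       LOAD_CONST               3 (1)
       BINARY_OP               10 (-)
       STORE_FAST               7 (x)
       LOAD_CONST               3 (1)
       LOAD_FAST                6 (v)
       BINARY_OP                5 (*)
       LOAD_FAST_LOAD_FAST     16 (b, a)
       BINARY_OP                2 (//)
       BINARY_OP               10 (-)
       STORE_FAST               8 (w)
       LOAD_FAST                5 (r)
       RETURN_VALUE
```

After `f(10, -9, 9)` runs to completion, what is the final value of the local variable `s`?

-54

LOAD_CONST → push 88. Stack: [88]
STORE_FAST m → m=88. Stack: []
LOAD_CONST → push 6. Stack: [6]
LOAD_FAST b → push -9. Stack: [6, -9]
BINARY_OP * → 6 * -9 = -54. Stack: [-54]
STORE_FAST s → s=-54. Stack: []
LOAD_FAST_LOAD_FAST a,b → push 10,-9. Stack: [10, -9]
BINARY_OP % → 10 % -9 = -8. Stack: [-8]
LOAD_CONST → push 1. Stack: [-8, 1]
LOAD_FAST c → push 9. Stack: [-8, 1, 9]
BINARY_OP | → 1 | 9 = 9. Stack: [-8, 9]
BINARY_OP - → -8 - 9 = -17. Stack: [-17]
STORE_FAST r → r=-17. Stack: []
LOAD_FAST a → push 10. Stack: [10]
LOAD_CONST → push 1. Stack: [10, 1]
BINARY_OP << → 10 << 1 = 20. Stack: [20]
LOAD_FAST_LOAD_FAST s,a → push -54,10. Stack: [20, -54, 10]
BINARY_OP - → -54 - 10 = -64. Stack: [20, -64]
BINARY_OP // → 20 // -64 = -1. Stack: [-1]
STORE_FAST v → v=-1. Stack: []
LOAD_FAST s → push -54. Stack: [-54]
LOAD_CONST → push 3. Stack: [-54, 3]
BINARY_OP << → -54 << 3 = -432. Stack: [-432]
LOAD_CONST → push 10. Stack: [-432, 10]
BINARY_OP - → -432 - 10 = -442. Stack: [-442]
STORE_FAST x → x=-442. Stack: []
LOAD_FAST a → push 10. Stack: [10]
LOAD_CONST → push 1. Stack: [10, 1]
BINARY_OP - → 10 - 1 = 9. Stack: [9]
STORE_FAST x → x=9. Stack: []
LOAD_CONST → push 1. Stack: [1]
LOAD_FAST v → push -1. Stack: [1, -1]
BINARY_OP * → 1 * -1 = -1. Stack: [-1]
LOAD_FAST_LOAD_FAST b,a → push -9,10. Stack: [-1, -9, 10]
BINARY_OP // → -9 // 10 = -1. Stack: [-1, -1]
BINARY_OP - → -1 - -1 = 0. Stack: [0]
STORE_FAST w → w=0. Stack: []
LOAD_FAST r → push -17. Stack: [-17]
RETURN_VALUE → return -17.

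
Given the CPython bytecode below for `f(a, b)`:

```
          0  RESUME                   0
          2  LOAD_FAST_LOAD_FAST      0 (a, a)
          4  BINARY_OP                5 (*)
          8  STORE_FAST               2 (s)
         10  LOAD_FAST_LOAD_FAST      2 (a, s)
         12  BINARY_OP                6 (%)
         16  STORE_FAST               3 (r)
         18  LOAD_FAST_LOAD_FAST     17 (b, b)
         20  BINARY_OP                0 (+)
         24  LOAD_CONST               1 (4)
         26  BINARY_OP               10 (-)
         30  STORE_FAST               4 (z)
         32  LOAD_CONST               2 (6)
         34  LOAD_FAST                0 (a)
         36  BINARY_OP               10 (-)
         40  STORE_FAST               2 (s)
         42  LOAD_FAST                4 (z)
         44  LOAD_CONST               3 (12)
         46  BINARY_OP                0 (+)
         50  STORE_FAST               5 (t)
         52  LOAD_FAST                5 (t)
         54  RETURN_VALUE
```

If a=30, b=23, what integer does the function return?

54

LOAD_FAST_LOAD_FAST a,a → push 30,30. Stack: [30, 30]
BINARY_OP * → 30 * 30 = 900. Stack: [900]
STORE_FAST s → s=900. Stack: []
LOAD_FAST_LOAD_FAST a,s → push 30,900. Stack: [30, 900]
BINARY_OP % → 30 % 900 = 30. Stack: [30]
STORE_FAST r → r=30. Stack: []
LOAD_FAST_LOAD_FAST b,b → push 23,23. Stack: [23, 23]
BINARY_OP + → 23 + 23 = 46. Stack: [46]
LOAD_CONST → push 4. Stack: [46, 4]
BINARY_OP - → 46 - 4 = 42. Stack: [42]
STORE_FAST z → z=42. Stack: []
LOAD_CONST → push 6. Stack: [6]
LOAD_FAST a → push 30. Stack: [6, 30]
BINARY_OP - → 6 - 30 = -24. Stack: [-24]
STORE_FAST s → s=-24. Stack: []
LOAD_FAST z → push 42. Stack: [42]
LOAD_CONST → push 12. Stack: [42, 12]
BINARY_OP + → 42 + 12 = 54. Stack: [54]
STORE_FAST t → t=54. Stack: []
LOAD_FAST t → push 54. Stack: [54]
RETURN_VALUE → return 54.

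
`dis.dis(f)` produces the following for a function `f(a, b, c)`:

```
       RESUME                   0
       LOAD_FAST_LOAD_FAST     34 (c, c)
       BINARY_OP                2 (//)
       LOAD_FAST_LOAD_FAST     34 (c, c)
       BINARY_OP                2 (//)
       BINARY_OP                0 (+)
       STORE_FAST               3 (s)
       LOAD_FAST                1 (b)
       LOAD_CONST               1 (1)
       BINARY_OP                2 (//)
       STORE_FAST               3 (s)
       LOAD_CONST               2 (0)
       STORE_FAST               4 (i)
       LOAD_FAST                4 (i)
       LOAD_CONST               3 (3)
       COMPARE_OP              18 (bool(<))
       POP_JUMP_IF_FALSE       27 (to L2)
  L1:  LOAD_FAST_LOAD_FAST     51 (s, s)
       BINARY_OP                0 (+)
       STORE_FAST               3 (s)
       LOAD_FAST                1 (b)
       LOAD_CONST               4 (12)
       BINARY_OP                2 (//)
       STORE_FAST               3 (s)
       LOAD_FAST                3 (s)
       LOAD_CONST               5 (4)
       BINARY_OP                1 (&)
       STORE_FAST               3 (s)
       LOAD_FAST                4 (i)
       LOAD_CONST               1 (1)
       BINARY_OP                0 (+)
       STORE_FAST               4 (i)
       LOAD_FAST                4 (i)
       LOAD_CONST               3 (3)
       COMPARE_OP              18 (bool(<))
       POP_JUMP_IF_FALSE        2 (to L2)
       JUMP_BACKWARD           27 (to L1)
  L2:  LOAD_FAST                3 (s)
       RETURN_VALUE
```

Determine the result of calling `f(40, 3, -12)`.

LOAD_FAST_LOAD_FAST c,c → push -12,-12
BINARY_OP // → -12 // -12 = 1
LOAD_FAST_LOAD_FAST c,c → push -12,-12
BINARY_OP // → -12 // -12 = 1
BINARY_OP + → 1 + 1 = 2
STORE_FAST s → s=2
LOAD_FAST b → push 3
LOAD_CONST → push 1
BINARY_OP // → 3 // 1 = 3
STORE_FAST s → s=3
LOAD_CONST → push 0
STORE_FAST i → i=0
LOAD_FAST i → push 0
LOAD_CONST → push 3
COMPARE_OP bool(<) → 0 vs 3 = True
POP_JUMP_IF_FALSE → pop True; no jump
LOAD_FAST_LOAD_FAST s,s → push 3,3
BINARY_OP + → 3 + 3 = 6
STORE_FAST s → s=6
LOAD_FAST b → push 3
LOAD_CONST → push 12
BINARY_OP // → 3 // 12 = 0
STORE_FAST s → s=0
LOAD_FAST s → push 0
LOAD_CONST → push 4
BINARY_OP & → 0 & 4 = 0
STORE_FAST s → s=0
LOAD_FAST i → push 0
LOAD_CONST → push 1
BINARY_OP + → 0 + 1 = 1
STORE_FAST i → i=1
LOAD_FAST i → push 1
LOAD_CONST → push 3
COMPARE_OP bool(<) → 1 vs 3 = True
POP_JUMP_IF_FALSE → pop True; no jump
LOAD_FAST_LOAD_FAST s,s → push 0,0
BINARY_OP + → 0 + 0 = 0
STORE_FAST s → s=0
LOAD_FAST b → push 3
LOAD_CONST → push 12
BINARY_OP // → 3 // 12 = 0
STORE_FAST s → s=0
LOAD_FAST s → push 0
LOAD_CONST → push 4
BINARY_OP & → 0 & 4 = 0
STORE_FAST s → s=0
LOAD_FAST i → push 1
LOAD_CONST → push 1
BINARY_OP + → 1 + 1 = 2
STORE_FAST i → i=2
LOAD_FAST i → push 2
LOAD_CONST → push 3
COMPARE_OP bool(<) → 2 vs 3 = True
POP_JUMP_IF_FALSE → pop True; no jump
LOAD_FAST_LOAD_FAST s,s → push 0,0
BINARY_OP + → 0 + 0 = 0
STORE_FAST s → s=0
LOAD_FAST b → push 3
LOAD_CONST → push 12
BINARY_OP // → 3 // 12 = 0
STORE_FAST s → s=0
LOAD_FAST s → push 0
LOAD_CONST → push 4
BINARY_OP & → 0 & 4 = 0
STORE_FAST s → s=0
LOAD_FAST i → push 2
LOAD_CONST → push 1
BINARY_OP + → 2 + 1 = 3
STORE_FAST i → i=3
LOAD_FAST i → push 3
LOAD_CONST → push 3
COMPARE_OP bool(<) → 3 vs 3 = False
POP_JUMP_IF_FALSE → pop False; jump
LOAD_FAST s → push 0
RETURN_VALUE → return 0.

0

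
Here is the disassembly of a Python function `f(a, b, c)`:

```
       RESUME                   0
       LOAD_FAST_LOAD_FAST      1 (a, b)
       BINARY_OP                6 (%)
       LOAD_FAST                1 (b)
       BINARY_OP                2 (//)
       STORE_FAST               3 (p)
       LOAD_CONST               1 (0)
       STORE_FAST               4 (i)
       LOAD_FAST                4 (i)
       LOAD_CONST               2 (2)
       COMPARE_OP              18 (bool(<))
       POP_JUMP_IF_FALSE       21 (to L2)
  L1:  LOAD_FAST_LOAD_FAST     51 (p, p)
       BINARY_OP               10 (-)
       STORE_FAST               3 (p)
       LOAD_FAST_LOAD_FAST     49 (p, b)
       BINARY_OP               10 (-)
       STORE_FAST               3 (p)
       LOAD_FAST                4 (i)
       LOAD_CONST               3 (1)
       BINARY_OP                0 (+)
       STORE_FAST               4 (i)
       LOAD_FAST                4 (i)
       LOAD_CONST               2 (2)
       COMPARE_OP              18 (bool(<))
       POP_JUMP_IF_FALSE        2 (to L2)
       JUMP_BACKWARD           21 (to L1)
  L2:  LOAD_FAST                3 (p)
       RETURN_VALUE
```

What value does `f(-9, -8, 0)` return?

8

LOAD_FAST_LOAD_FAST a,b → push -9,-8. Stack: [-9, -8]
BINARY_OP % → -9 % -8 = -1. Stack: [-1]
LOAD_FAST b → push -8. Stack: [-1, -8]
BINARY_OP // → -1 // -8 = 0. Stack: [0]
STORE_FAST p → p=0. Stack: []
LOAD_CONST → push 0. Stack: [0]
STORE_FAST i → i=0. Stack: []
LOAD_FAST i → push 0. Stack: [0]
LOAD_CONST → push 2. Stack: [0, 2]
COMPARE_OP bool(<) → 0 vs 2 = True. Stack: [True]
POP_JUMP_IF_FALSE → pop True; no jump. Stack: []
LOAD_FAST_LOAD_FAST p,p → push 0,0. Stack: [0, 0]
BINARY_OP - → 0 - 0 = 0. Stack: [0]
STORE_FAST p → p=0. Stack: []
LOAD_FAST_LOAD_FAST p,b → push 0,-8. Stack: [0, -8]
BINARY_OP - → 0 - -8 = 8. Stack: [8]
STORE_FAST p → p=8. Stack: []
LOAD_FAST i → push 0. Stack: [0]
LOAD_CONST → push 1. Stack: [0, 1]
BINARY_OP + → 0 + 1 = 1. Stack: [1]
STORE_FAST i → i=1. Stack: []
LOAD_FAST i → push 1. Stack: [1]
LOAD_CONST → push 2. Stack: [1, 2]
COMPARE_OP bool(<) → 1 vs 2 = True. Stack: [True]
POP_JUMP_IF_FALSE → pop True; no jump. Stack: []
LOAD_FAST_LOAD_FAST p,p → push 8,8. Stack: [8, 8]
BINARY_OP - → 8 - 8 = 0. Stack: [0]
STORE_FAST p → p=0. Stack: []
LOAD_FAST_LOAD_FAST p,b → push 0,-8. Stack: [0, -8]
BINARY_OP - → 0 - -8 = 8. Stack: [8]
STORE_FAST p → p=8. Stack: []
LOAD_FAST i → push 1. Stack: [1]
LOAD_CONST → push 1. Stack: [1, 1]
BINARY_OP + → 1 + 1 = 2. Stack: [2]
STORE_FAST i → i=2. Stack: []
LOAD_FAST i → push 2. Stack: [2]
LOAD_CONST → push 2. Stack: [2, 2]
COMPARE_OP bool(<) → 2 vs 2 = False. Stack: [False]
POP_JUMP_IF_FALSE → pop False; jump. Stack: []
LOAD_FAST p → push 8. Stack: [8]
RETURN_VALUE → return 8.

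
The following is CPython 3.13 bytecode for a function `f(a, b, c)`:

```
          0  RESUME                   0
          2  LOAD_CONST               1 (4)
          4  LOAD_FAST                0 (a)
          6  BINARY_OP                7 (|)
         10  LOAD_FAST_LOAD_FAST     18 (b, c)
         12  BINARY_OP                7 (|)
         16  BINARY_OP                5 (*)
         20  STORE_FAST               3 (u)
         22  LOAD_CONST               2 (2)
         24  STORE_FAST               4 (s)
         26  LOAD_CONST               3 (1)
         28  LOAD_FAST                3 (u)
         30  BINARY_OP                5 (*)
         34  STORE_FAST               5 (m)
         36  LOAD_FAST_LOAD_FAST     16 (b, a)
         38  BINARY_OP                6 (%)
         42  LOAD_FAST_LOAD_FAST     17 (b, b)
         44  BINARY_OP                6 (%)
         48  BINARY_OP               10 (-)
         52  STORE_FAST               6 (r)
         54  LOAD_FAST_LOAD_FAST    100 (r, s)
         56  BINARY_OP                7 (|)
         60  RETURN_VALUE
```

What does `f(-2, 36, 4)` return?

LOAD_CONST → push 4. Stack: [4]
LOAD_FAST a → push -2. Stack: [4, -2]
BINARY_OP | → 4 | -2 = -2. Stack: [-2]
LOAD_FAST_LOAD_FAST b,c → push 36,4. Stack: [-2, 36, 4]
BINARY_OP | → 36 | 4 = 36. Stack: [-2, 36]
BINARY_OP * → -2 * 36 = -72. Stack: [-72]
STORE_FAST u → u=-72. Stack: []
LOAD_CONST → push 2. Stack: [2]
STORE_FAST s → s=2. Stack: []
LOAD_CONST → push 1. Stack: [1]
LOAD_FAST u → push -72. Stack: [1, -72]
BINARY_OP * → 1 * -72 = -72. Stack: [-72]
STORE_FAST m → m=-72. Stack: []
LOAD_FAST_LOAD_FAST b,a → push 36,-2. Stack: [36, -2]
BINARY_OP % → 36 % -2 = 0. Stack: [0]
LOAD_FAST_LOAD_FAST b,b → push 36,36. Stack: [0, 36, 36]
BINARY_OP % → 36 % 36 = 0. Stack: [0, 0]
BINARY_OP - → 0 - 0 = 0. Stack: [0]
STORE_FAST r → r=0. Stack: []
LOAD_FAST_LOAD_FAST r,s → push 0,2. Stack: [0, 2]
BINARY_OP | → 0 | 2 = 2. Stack: [2]
RETURN_VALUE → return 2.

2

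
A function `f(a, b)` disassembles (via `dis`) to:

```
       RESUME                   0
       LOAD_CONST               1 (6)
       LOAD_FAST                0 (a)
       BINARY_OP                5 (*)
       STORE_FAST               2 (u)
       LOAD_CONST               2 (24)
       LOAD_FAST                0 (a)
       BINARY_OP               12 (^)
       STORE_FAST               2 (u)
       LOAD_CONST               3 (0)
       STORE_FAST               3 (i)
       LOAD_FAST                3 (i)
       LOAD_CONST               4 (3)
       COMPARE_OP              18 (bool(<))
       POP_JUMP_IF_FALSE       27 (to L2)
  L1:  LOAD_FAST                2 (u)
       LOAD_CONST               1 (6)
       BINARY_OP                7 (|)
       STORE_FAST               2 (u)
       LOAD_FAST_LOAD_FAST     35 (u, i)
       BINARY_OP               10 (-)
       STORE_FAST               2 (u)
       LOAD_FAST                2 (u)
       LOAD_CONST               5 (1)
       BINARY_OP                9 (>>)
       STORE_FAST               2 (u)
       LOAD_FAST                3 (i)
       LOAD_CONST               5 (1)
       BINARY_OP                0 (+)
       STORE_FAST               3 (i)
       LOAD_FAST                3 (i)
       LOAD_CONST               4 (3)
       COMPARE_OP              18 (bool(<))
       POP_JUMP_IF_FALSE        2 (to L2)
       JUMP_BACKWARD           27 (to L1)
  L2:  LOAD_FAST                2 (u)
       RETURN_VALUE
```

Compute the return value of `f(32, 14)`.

LOAD_CONST → push 6
LOAD_FAST a → push 32
BINARY_OP * → 6 * 32 = 192
STORE_FAST u → u=192
LOAD_CONST → push 24
LOAD_FAST a → push 32
BINARY_OP ^ → 24 ^ 32 = 56
STORE_FAST u → u=56
LOAD_CONST → push 0
STORE_FAST i → i=0
LOAD_FAST i → push 0
LOAD_CONST → push 3
COMPARE_OP bool(<) → 0 vs 3 = True
POP_JUMP_IF_FALSE → pop True; no jump
LOAD_FAST u → push 56
LOAD_CONST → push 6
BINARY_OP | → 56 | 6 = 62
STORE_FAST u → u=62
LOAD_FAST_LOAD_FAST u,i → push 62,0
BINARY_OP - → 62 - 0 = 62
STORE_FAST u → u=62
LOAD_FAST u → push 62
LOAD_CONST → push 1
BINARY_OP >> → 62 >> 1 = 31
STORE_FAST u → u=31
LOAD_FAST i → push 0
LOAD_CONST → push 1
BINARY_OP + → 0 + 1 = 1
STORE_FAST i → i=1
LOAD_FAST i → push 1
LOAD_CONST → push 3
COMPARE_OP bool(<) → 1 vs 3 = True
POP_JUMP_IF_FALSE → pop True; no jump
LOAD_FAST u → push 31
LOAD_CONST → push 6
BINARY_OP | → 31 | 6 = 31
STORE_FAST u → u=31
LOAD_FAST_LOAD_FAST u,i → push 31,1
BINARY_OP - → 31 - 1 = 30
STORE_FAST u → u=30
LOAD_FAST u → push 30
LOAD_CONST → push 1
BINARY_OP >> → 30 >> 1 = 15
STORE_FAST u → u=15
LOAD_FAST i → push 1
LOAD_CONST → push 1
BINARY_OP + → 1 + 1 = 2
STORE_FAST i → i=2
LOAD_FAST i → push 2
LOAD_CONST → push 3
COMPARE_OP bool(<) → 2 vs 3 = True
POP_JUMP_IF_FALSE → pop True; no jump
LOAD_FAST u → push 15
LOAD_CONST → push 6
BINARY_OP | → 15 | 6 = 15
STORE_FAST u → u=15
LOAD_FAST_LOAD_FAST u,i → push 15,2
BINARY_OP - → 15 - 2 = 13
STORE_FAST u → u=13
LOAD_FAST u → push 13
LOAD_CONST → push 1
BINARY_OP >> → 13 >> 1 = 6
STORE_FAST u → u=6
LOAD_FAST i → push 2
LOAD_CONST → push 1
BINARY_OP + → 2 + 1 = 3
STORE_FAST i → i=3
LOAD_FAST i → push 3
LOAD_CONST → push 3
COMPARE_OP bool(<) → 3 vs 3 = False
POP_JUMP_IF_FALSE → pop False; jump
LOAD_FAST u → push 6
RETURN_VALUE → return 6.

6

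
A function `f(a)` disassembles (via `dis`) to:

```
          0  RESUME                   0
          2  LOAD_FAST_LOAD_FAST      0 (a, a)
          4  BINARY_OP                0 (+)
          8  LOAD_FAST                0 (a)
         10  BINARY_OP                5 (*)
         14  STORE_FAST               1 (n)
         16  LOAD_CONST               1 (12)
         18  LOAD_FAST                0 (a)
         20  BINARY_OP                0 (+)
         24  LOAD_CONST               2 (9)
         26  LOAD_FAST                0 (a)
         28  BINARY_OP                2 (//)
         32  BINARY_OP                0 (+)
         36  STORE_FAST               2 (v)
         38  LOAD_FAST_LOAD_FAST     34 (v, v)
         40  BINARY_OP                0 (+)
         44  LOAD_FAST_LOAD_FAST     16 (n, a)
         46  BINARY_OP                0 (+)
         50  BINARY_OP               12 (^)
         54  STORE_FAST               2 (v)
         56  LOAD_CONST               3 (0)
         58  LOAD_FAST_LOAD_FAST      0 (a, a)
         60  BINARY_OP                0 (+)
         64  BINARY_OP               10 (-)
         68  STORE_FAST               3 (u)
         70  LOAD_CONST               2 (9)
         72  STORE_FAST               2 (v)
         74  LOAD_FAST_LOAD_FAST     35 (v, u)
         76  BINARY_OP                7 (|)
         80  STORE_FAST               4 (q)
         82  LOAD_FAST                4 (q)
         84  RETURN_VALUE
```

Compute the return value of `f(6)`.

-3

LOAD_FAST_LOAD_FAST a,a → push 6,6. Stack: [6, 6]
BINARY_OP + → 6 + 6 = 12. Stack: [12]
LOAD_FAST a → push 6. Stack: [12, 6]
BINARY_OP * → 12 * 6 = 72. Stack: [72]
STORE_FAST n → n=72. Stack: []
LOAD_CONST → push 12. Stack: [12]
LOAD_FAST a → push 6. Stack: [12, 6]
BINARY_OP + → 12 + 6 = 18. Stack: [18]
LOAD_CONST → push 9. Stack: [18, 9]
LOAD_FAST a → push 6. Stack: [18, 9, 6]
BINARY_OP // → 9 // 6 = 1. Stack: [18, 1]
BINARY_OP + → 18 + 1 = 19. Stack: [19]
STORE_FAST v → v=19. Stack: []
LOAD_FAST_LOAD_FAST v,v → push 19,19. Stack: [19, 19]
BINARY_OP + → 19 + 19 = 38. Stack: [38]
LOAD_FAST_LOAD_FAST n,a → push 72,6. Stack: [38, 72, 6]
BINARY_OP + → 72 + 6 = 78. Stack: [38, 78]
BINARY_OP ^ → 38 ^ 78 = 104. Stack: [104]
STORE_FAST v → v=104. Stack: []
LOAD_CONST → push 0. Stack: [0]
LOAD_FAST_LOAD_FAST a,a → push 6,6. Stack: [0, 6, 6]
BINARY_OP + → 6 + 6 = 12. Stack: [0, 12]
BINARY_OP - → 0 - 12 = -12. Stack: [-12]
STORE_FAST u → u=-12. Stack: []
LOAD_CONST → push 9. Stack: [9]
STORE_FAST v → v=9. Stack: []
LOAD_FAST_LOAD_FAST v,u → push 9,-12. Stack: [9, -12]
BINARY_OP | → 9 | -12 = -3. Stack: [-3]
STORE_FAST q → q=-3. Stack: []
LOAD_FAST q → push -3. Stack: [-3]
RETURN_VALUE → return -3.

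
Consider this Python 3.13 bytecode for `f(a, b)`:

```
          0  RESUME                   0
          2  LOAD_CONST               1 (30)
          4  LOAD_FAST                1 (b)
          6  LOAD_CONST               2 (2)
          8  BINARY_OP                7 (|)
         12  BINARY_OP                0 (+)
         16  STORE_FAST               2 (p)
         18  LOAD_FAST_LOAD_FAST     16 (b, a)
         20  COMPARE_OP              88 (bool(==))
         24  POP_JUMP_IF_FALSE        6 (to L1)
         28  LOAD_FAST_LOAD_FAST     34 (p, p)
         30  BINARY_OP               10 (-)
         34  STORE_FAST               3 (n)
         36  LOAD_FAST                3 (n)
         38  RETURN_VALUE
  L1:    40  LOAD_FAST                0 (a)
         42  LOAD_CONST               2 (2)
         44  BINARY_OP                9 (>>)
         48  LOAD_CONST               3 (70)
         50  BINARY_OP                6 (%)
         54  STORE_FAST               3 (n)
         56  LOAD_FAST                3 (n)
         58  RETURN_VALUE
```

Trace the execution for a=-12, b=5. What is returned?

LOAD_CONST → push 30. Stack: [30]
LOAD_FAST b → push 5. Stack: [30, 5]
LOAD_CONST → push 2. Stack: [30, 5, 2]
BINARY_OP | → 5 | 2 = 7. Stack: [30, 7]
BINARY_OP + → 30 + 7 = 37. Stack: [37]
STORE_FAST p → p=37. Stack: []
LOAD_FAST_LOAD_FAST b,a → push 5,-12. Stack: [5, -12]
COMPARE_OP bool(==) → 5 vs -12 = False. Stack: [False]
POP_JUMP_IF_FALSE → pop False; jump. Stack: []
LOAD_FAST a → push -12. Stack: [-12]
LOAD_CONST → push 2. Stack: [-12, 2]
BINARY_OP >> → -12 >> 2 = -3. Stack: [-3]
LOAD_CONST → push 70. Stack: [-3, 70]
BINARY_OP % → -3 % 70 = 67. Stack: [67]
STORE_FAST n → n=67. Stack: []
LOAD_FAST n → push 67. Stack: [67]
RETURN_VALUE → return 67.

67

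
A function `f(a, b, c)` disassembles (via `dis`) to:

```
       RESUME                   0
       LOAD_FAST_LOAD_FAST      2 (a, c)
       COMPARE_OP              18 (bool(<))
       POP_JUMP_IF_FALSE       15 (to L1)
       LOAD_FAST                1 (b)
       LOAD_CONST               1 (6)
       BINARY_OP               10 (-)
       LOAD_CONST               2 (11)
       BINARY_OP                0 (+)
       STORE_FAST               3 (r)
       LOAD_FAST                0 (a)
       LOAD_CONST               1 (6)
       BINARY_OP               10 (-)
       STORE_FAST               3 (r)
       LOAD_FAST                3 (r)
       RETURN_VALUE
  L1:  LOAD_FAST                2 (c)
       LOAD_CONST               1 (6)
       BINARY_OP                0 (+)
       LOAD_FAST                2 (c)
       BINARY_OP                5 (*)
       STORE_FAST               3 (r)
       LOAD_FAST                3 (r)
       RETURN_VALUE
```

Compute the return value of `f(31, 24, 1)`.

LOAD_FAST_LOAD_FAST a,c → push 31,1. Stack: [31, 1]
COMPARE_OP bool(<) → 31 vs 1 = False. Stack: [False]
POP_JUMP_IF_FALSE → pop False; jump. Stack: []
LOAD_FAST c → push 1. Stack: [1]
LOAD_CONST → push 6. Stack: [1, 6]
BINARY_OP + → 1 + 6 = 7. Stack: [7]
LOAD_FAST c → push 1. Stack: [7, 1]
BINARY_OP * → 7 * 1 = 7. Stack: [7]
STORE_FAST r → r=7. Stack: []
LOAD_FAST r → push 7. Stack: [7]
RETURN_VALUE → return 7.

7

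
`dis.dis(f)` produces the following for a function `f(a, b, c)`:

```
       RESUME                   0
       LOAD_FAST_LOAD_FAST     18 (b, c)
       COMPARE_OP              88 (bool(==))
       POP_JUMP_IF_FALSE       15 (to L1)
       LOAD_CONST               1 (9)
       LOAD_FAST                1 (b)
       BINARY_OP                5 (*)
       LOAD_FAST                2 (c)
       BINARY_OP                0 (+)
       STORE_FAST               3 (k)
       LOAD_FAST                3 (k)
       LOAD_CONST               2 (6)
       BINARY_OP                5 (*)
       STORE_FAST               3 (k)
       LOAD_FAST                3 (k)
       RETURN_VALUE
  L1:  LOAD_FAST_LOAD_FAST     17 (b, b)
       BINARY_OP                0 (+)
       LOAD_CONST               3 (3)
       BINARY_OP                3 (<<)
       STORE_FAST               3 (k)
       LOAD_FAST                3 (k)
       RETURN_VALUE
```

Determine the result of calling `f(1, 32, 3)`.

LOAD_FAST_LOAD_FAST b,c → push 32,3. Stack: [32, 3]
COMPARE_OP bool(==) → 32 vs 3 = False. Stack: [False]
POP_JUMP_IF_FALSE → pop False; jump. Stack: []
LOAD_FAST_LOAD_FAST b,b → push 32,32. Stack: [32, 32]
BINARY_OP + → 32 + 32 = 64. Stack: [64]
LOAD_CONST → push 3. Stack: [64, 3]
BINARY_OP << → 64 << 3 = 512. Stack: [512]
STORE_FAST k → k=512. Stack: []
LOAD_FAST k → push 512. Stack: [512]
RETURN_VALUE → return 512.

512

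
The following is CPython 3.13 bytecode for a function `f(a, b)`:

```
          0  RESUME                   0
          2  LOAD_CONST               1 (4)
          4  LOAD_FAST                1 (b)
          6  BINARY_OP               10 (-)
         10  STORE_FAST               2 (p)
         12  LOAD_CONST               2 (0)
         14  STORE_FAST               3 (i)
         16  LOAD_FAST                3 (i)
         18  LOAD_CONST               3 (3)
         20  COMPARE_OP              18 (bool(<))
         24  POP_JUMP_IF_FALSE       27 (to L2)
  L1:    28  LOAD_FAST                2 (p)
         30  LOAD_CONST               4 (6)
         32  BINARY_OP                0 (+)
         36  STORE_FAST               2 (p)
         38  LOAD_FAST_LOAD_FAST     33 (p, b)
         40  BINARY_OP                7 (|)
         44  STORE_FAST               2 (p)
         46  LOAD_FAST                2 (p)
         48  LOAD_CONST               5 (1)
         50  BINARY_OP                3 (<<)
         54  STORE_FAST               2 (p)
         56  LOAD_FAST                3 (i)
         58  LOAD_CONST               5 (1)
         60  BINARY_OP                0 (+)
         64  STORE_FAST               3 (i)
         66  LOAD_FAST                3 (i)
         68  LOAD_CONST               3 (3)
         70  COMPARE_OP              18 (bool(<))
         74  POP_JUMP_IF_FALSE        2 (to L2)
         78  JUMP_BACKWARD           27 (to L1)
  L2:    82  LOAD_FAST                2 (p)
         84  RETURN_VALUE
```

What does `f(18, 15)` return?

94

LOAD_CONST → push 4
LOAD_FAST b → push 15
BINARY_OP - → 4 - 15 = -11
STORE_FAST p → p=-11
LOAD_CONST → push 0
STORE_FAST i → i=0
LOAD_FAST i → push 0
LOAD_CONST → push 3
COMPARE_OP bool(<) → 0 vs 3 = True
POP_JUMP_IF_FALSE → pop True; no jump
LOAD_FAST p → push -11
LOAD_CONST → push 6
BINARY_OP + → -11 + 6 = -5
STORE_FAST p → p=-5
LOAD_FAST_LOAD_FAST p,b → push -5,15
BINARY_OP | → -5 | 15 = -1
STORE_FAST p → p=-1
LOAD_FAST p → push -1
LOAD_CONST → push 1
BINARY_OP << → -1 << 1 = -2
STORE_FAST p → p=-2
LOAD_FAST i → push 0
LOAD_CONST → push 1
BINARY_OP + → 0 + 1 = 1
STORE_FAST i → i=1
LOAD_FAST i → push 1
LOAD_CONST → push 3
COMPARE_OP bool(<) → 1 vs 3 = True
POP_JUMP_IF_FALSE → pop True; no jump
LOAD_FAST p → push -2
LOAD_CONST → push 6
BINARY_OP + → -2 + 6 = 4
STORE_FAST p → p=4
LOAD_FAST_LOAD_FAST p,b → push 4,15
BINARY_OP | → 4 | 15 = 15
STORE_FAST p → p=15
LOAD_FAST p → push 15
LOAD_CONST → push 1
BINARY_OP << → 15 << 1 = 30
STORE_FAST p → p=30
LOAD_FAST i → push 1
LOAD_CONST → push 1
BINARY_OP + → 1 + 1 = 2
STORE_FAST i → i=2
LOAD_FAST i → push 2
LOAD_CONST → push 3
COMPARE_OP bool(<) → 2 vs 3 = True
POP_JUMP_IF_FALSE → pop True; no jump
LOAD_FAST p → push 30
LOAD_CONST → push 6
BINARY_OP + → 30 + 6 = 36
STORE_FAST p → p=36
LOAD_FAST_LOAD_FAST p,b → push 36,15
BINARY_OP | → 36 | 15 = 47
STORE_FAST p → p=47
LOAD_FAST p → push 47
LOAD_CONST → push 1
BINARY_OP << → 47 << 1 = 94
STORE_FAST p → p=94
LOAD_FAST i → push 2
LOAD_CONST → push 1
BINARY_OP + → 2 + 1 = 3
STORE_FAST i → i=3
LOAD_FAST i → push 3
LOAD_CONST → push 3
COMPARE_OP bool(<) → 3 vs 3 = False
POP_JUMP_IF_FALSE → pop False; jump
LOAD_FAST p → push 94
RETURN_VALUE → return 94.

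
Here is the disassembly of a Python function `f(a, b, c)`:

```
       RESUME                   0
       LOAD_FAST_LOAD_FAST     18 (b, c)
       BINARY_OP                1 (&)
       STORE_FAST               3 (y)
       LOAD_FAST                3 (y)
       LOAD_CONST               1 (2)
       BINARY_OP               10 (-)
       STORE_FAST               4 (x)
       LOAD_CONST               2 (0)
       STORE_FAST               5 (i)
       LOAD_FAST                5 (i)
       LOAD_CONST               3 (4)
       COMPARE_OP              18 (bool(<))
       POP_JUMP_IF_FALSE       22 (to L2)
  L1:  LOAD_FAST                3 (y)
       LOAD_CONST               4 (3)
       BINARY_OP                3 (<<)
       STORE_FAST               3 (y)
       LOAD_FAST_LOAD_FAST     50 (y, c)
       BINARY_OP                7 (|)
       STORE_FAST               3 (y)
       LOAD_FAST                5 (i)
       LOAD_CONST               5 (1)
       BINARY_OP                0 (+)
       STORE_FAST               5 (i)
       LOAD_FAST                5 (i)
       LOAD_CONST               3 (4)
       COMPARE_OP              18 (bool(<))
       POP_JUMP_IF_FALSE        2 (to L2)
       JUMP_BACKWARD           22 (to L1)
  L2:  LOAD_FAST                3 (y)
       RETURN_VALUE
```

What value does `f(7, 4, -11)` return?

LOAD_FAST_LOAD_FAST b,c → push 4,-11
BINARY_OP & → 4 & -11 = 4
STORE_FAST y → y=4
LOAD_FAST y → push 4
LOAD_CONST → push 2
BINARY_OP - → 4 - 2 = 2
STORE_FAST x → x=2
LOAD_CONST → push 0
STORE_FAST i → i=0
LOAD_FAST i → push 0
LOAD_CONST → push 4
COMPARE_OP bool(<) → 0 vs 4 = True
POP_JUMP_IF_FALSE → pop True; no jump
LOAD_FAST y → push 4
LOAD_CONST → push 3
BINARY_OP << → 4 << 3 = 32
STORE_FAST y → y=32
LOAD_FAST_LOAD_FAST y,c → push 32,-11
BINARY_OP | → 32 | -11 = -11
STORE_FAST y → y=-11
LOAD_FAST i → push 0
LOAD_CONST → push 1
BINARY_OP + → 0 + 1 = 1
STORE_FAST i → i=1
LOAD_FAST i → push 1
LOAD_CONST → push 4
COMPARE_OP bool(<) → 1 vs 4 = True
POP_JUMP_IF_FALSE → pop True; no jump
LOAD_FAST y → push -11
LOAD_CONST → push 3
BINARY_OP << → -11 << 3 = -88
STORE_FAST y → y=-88
LOAD_FAST_LOAD_FAST y,c → push -88,-11
BINARY_OP | → -88 | -11 = -3
STORE_FAST y → y=-3
LOAD_FAST i → push 1
LOAD_CONST → push 1
BINARY_OP + → 1 + 1 = 2
STORE_FAST i → i=2
LOAD_FAST i → push 2
LOAD_CONST → push 4
COMPARE_OP bool(<) → 2 vs 4 = True
POP_JUMP_IF_FALSE → pop True; no jump
LOAD_FAST y → push -3
LOAD_CONST → push 3
BINARY_OP << → -3 << 3 = -24
STORE_FAST y → y=-24
LOAD_FAST_LOAD_FAST y,c → push -24,-11
BINARY_OP | → -24 | -11 = -3
STORE_FAST y → y=-3
LOAD_FAST i → push 2
LOAD_CONST → push 1
BINARY_OP + → 2 + 1 = 3
STORE_FAST i → i=3
LOAD_FAST i → push 3
LOAD_CONST → push 4
COMPARE_OP bool(<) → 3 vs 4 = True
POP_JUMP_IF_FALSE → pop True; no jump
LOAD_FAST y → push -3
LOAD_CONST → push 3
BINARY_OP << → -3 << 3 = -24
STORE_FAST y → y=-24
LOAD_FAST_LOAD_FAST y,c → push -24,-11
BINARY_OP | → -24 | -11 = -3
STORE_FAST y → y=-3
LOAD_FAST i → push 3
LOAD_CONST → push 1
BINARY_OP + → 3 + 1 = 4
STORE_FAST i → i=4
LOAD_FAST i → push 4
LOAD_CONST → push 4
COMPARE_OP bool(<) → 4 vs 4 = False
POP_JUMP_IF_FALSE → pop False; jump
LOAD_FAST y → push -3
RETURN_VALUE → return -3.

-3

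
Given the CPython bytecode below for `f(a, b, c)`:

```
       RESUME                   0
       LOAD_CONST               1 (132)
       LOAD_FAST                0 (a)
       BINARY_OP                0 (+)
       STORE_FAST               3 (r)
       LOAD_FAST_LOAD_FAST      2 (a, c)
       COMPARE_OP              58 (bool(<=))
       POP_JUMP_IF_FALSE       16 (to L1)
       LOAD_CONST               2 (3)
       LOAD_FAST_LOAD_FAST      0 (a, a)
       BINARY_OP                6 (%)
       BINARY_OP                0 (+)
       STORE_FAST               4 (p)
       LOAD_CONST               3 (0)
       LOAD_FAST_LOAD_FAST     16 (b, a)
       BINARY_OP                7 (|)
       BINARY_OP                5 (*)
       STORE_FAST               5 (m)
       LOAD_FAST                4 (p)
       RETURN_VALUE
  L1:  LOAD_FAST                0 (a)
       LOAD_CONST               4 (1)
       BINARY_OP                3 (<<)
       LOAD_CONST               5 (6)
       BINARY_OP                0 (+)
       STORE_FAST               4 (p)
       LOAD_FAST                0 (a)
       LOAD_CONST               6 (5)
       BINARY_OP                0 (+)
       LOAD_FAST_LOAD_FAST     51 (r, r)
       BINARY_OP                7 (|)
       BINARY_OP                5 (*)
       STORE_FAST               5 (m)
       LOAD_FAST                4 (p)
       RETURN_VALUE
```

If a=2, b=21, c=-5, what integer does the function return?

10

LOAD_CONST → push 132. Stack: [132]
LOAD_FAST a → push 2. Stack: [132, 2]
BINARY_OP + → 132 + 2 = 134. Stack: [134]
STORE_FAST r → r=134. Stack: []
LOAD_FAST_LOAD_FAST a,c → push 2,-5. Stack: [2, -5]
COMPARE_OP bool(<=) → 2 vs -5 = False. Stack: [False]
POP_JUMP_IF_FALSE → pop False; jump. Stack: []
LOAD_FAST a → push 2. Stack: [2]
LOAD_CONST → push 1. Stack: [2, 1]
BINARY_OP << → 2 << 1 = 4. Stack: [4]
LOAD_CONST → push 6. Stack: [4, 6]
BINARY_OP + → 4 + 6 = 10. Stack: [10]
STORE_FAST p → p=10. Stack: []
LOAD_FAST a → push 2. Stack: [2]
LOAD_CONST → push 5. Stack: [2, 5]
BINARY_OP + → 2 + 5 = 7. Stack: [7]
LOAD_FAST_LOAD_FAST r,r → push 134,134. Stack: [7, 134, 134]
BINARY_OP | → 134 | 134 = 134. Stack: [7, 134]
BINARY_OP * → 7 * 134 = 938. Stack: [938]
STORE_FAST m → m=938. Stack: []
LOAD_FAST p → push 10. Stack: [10]
RETURN_VALUE → return 10.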